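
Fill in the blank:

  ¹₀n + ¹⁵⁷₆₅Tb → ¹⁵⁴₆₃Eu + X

Conserve mass number: 1 + 157 = 154 + A, so A = 4.
Conserve atomic number: 0 + 65 = 63 + Z, so Z = 2.
A = 4 and Z = 2 is ⁴₂He — an alpha particle.

alpha particle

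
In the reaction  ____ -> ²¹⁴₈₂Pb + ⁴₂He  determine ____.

Conserve mass number: A = 214 + 4, so A = 218.
Conserve atomic number: Z = 82 + 2, so Z = 84.
Z = 84 is polonium, so the species is ²¹⁸₈₄Po.

Po-218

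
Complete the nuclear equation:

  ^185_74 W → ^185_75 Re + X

Conserve mass number: 185 = 185 + A, so A = 0.
Conserve atomic number: 74 = 75 + Z, so Z = -1.
A = 0 and Z = -1 is ^0_-1 e — a beta-minus particle.

beta-minus particle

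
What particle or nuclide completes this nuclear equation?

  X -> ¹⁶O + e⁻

N-16

Conserve mass number: A = 16 + 0, so A = 16.
Conserve atomic number: Z = 8 − 1, so Z = 7.
Z = 7 is nitrogen, so the species is ¹⁶N.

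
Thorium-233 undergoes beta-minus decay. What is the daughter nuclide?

Beta-minus decay: mass number changes by +0, atomic number by +1.
A: 233 = 233; Z: 90 + 1 = 91.
Z = 91 is protactinium, so the daughter is protactinium-233.

Pa-233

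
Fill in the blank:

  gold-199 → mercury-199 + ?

beta-minus particle

Conserve mass number: 199 = 199 + A, so A = 0.
Conserve atomic number: 79 = 80 + Z, so Z = -1.
A = 0 and Z = -1 is e⁻ — a beta-minus particle.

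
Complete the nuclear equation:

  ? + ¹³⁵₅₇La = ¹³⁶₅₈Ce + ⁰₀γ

proton

Conserve mass number: A + 135 = 136 + 0, so A = 1.
Conserve atomic number: Z + 57 = 58 + 0, so Z = 1.
A = 1 and Z = 1 is ¹₁H — a proton.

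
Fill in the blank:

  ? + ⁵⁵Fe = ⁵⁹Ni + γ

alpha particle

Conserve mass number: A + 55 = 59 + 0, so A = 4.
Conserve atomic number: Z + 26 = 28 + 0, so Z = 2.
A = 4 and Z = 2 is ⁴He — an alpha particle.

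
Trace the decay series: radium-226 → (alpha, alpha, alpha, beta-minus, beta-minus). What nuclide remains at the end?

Po-214

Start: (A, Z) = (226, 88).
After α: (222, 86).
After α: (218, 84).
After α: (214, 82).
After β⁻: (214, 83).
After β⁻: (214, 84).
Z = 84 is polonium.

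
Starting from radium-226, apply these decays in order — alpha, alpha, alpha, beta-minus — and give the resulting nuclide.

Start: (A, Z) = (226, 88).
After α: (222, 86).
After α: (218, 84).
After α: (214, 82).
After β⁻: (214, 83).
Z = 83 is bismuth.

Bi-214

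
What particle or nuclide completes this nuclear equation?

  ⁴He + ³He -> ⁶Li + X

proton

Conserve mass number: 4 + 3 = 6 + A, so A = 1.
Conserve atomic number: 2 + 2 = 3 + Z, so Z = 1.
A = 1 and Z = 1 is ¹H — a proton.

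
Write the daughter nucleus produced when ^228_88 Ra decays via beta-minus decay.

Beta-minus decay: mass number changes by +0, atomic number by +1.
A: 228 = 228; Z: 88 + 1 = 89.
Z = 89 is actinium, so the daughter is ^228_89 Ac.

Ac-228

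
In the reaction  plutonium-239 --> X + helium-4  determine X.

U-235

Conserve mass number: 239 = A + 4, so A = 235.
Conserve atomic number: 94 = Z + 2, so Z = 92.
Z = 92 is uranium, so the species is uranium-235.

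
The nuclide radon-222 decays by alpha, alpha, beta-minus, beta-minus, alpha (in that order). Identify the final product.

Start: (A, Z) = (222, 86).
After α: (218, 84).
After α: (214, 82).
After β⁻: (214, 83).
After β⁻: (214, 84).
After α: (210, 82).
Z = 82 is lead.

Pb-210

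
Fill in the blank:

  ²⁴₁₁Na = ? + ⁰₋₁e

Conserve mass number: 24 = A + 0, so A = 24.
Conserve atomic number: 11 = Z − 1, so Z = 12.
Z = 12 is magnesium, so the species is ²⁴₁₂Mg.

Mg-24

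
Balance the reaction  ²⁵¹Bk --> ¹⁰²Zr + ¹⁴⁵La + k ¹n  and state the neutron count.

4

Conserve mass number: 251 = 102 + 145 + k, so k = 251 − 247 = 4.
Check atomic number: 97 = 40 + 57 + 0 = 97. ✓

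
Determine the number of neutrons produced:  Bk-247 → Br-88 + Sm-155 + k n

Conserve mass number: 247 = 88 + 155 + k, so k = 247 − 243 = 4.
Check atomic number: 97 = 35 + 62 + 0 = 97. ✓

4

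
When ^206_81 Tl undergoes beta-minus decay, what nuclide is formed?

Pb-206

Beta-minus decay: mass number changes by +0, atomic number by +1.
A: 206 = 206; Z: 81 + 1 = 82.
Z = 82 is lead, so the daughter is ^206_82 Pb.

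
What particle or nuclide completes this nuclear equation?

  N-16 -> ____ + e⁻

Conserve mass number: 16 = A + 0, so A = 16.
Conserve atomic number: 7 = Z − 1, so Z = 8.
Z = 8 is oxygen, so the species is O-16.

O-16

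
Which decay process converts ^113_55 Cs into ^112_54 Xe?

ΔA = 112 − 113 = -1; ΔZ = 54 − 55 = -1.
A drops by 1 and Z drops by 1 — a proton was emitted.

proton emission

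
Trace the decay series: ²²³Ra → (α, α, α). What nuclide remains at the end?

Pb-211

Start: (A, Z) = (223, 88).
After α: (219, 86).
After α: (215, 84).
After α: (211, 82).
Z = 82 is lead.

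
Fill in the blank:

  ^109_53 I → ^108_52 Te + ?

Conserve mass number: 109 = 108 + A, so A = 1.
Conserve atomic number: 53 = 52 + Z, so Z = 1.
A = 1 and Z = 1 is ^1_1 H — a proton.

proton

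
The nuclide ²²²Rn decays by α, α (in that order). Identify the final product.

Pb-214

Start: (A, Z) = (222, 86).
After α: (218, 84).
After α: (214, 82).
Z = 82 is lead.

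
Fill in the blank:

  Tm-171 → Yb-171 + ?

beta-minus particle

Conserve mass number: 171 = 171 + A, so A = 0.
Conserve atomic number: 69 = 70 + Z, so Z = -1.
A = 0 and Z = -1 is e⁻ — a beta-minus particle.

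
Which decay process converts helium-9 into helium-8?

ΔA = 8 − 9 = -1; ΔZ = 2 − 2 = +0.
A drops by 1 with Z unchanged — a neutron was emitted.

neutron emission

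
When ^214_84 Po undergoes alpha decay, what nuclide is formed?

Pb-210

Alpha decay: mass number changes by -4, atomic number by -2.
A: 214 − 4 = 210; Z: 84 − 2 = 82.
Z = 82 is lead, so the daughter is ^210_82 Pb.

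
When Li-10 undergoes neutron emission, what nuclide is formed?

Neutron emission: mass number changes by -1, atomic number by +0.
A: 10 − 1 = 9; Z: 3 = 3.
Z = 3 is lithium, so the daughter is Li-9.

Li-9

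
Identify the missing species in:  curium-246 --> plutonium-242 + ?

Conserve mass number: 246 = 242 + A, so A = 4.
Conserve atomic number: 96 = 94 + Z, so Z = 2.
A = 4 and Z = 2 is helium-4 — an alpha particle.

alpha particle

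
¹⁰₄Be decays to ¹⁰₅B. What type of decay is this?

beta-minus decay

ΔA = 10 − 10 = 0; ΔZ = 5 − 4 = +1.
A is unchanged and Z rises by 1 — a neutron has become a proton (β⁻ decay).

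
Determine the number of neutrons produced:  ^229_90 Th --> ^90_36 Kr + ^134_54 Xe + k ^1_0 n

5

Conserve mass number: 229 = 90 + 134 + k, so k = 229 − 224 = 5.
Check atomic number: 90 = 36 + 54 + 0 = 90. ✓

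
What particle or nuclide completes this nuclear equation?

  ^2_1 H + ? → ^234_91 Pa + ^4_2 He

U-236

Conserve mass number: 2 + A = 234 + 4, so A = 236.
Conserve atomic number: 1 + Z = 91 + 2, so Z = 92.
Z = 92 is uranium, so the species is ^236_92 U.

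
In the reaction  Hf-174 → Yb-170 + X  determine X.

alpha particle

Conserve mass number: 174 = 170 + A, so A = 4.
Conserve atomic number: 72 = 70 + Z, so Z = 2.
A = 4 and Z = 2 is He-4 — an alpha particle.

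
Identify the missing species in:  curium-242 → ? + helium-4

Conserve mass number: 242 = A + 4, so A = 238.
Conserve atomic number: 96 = Z + 2, so Z = 94.
Z = 94 is plutonium, so the species is plutonium-238.

Pu-238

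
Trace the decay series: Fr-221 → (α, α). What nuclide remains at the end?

Start: (A, Z) = (221, 87).
After α: (217, 85).
After α: (213, 83).
Z = 83 is bismuth.

Bi-213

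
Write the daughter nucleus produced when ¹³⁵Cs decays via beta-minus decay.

Beta-minus decay: mass number changes by +0, atomic number by +1.
A: 135 = 135; Z: 55 + 1 = 56.
Z = 56 is barium, so the daughter is ¹³⁵Ba.

Ba-135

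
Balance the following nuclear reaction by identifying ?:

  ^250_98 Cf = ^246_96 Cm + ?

alpha particle

Conserve mass number: 250 = 246 + A, so A = 4.
Conserve atomic number: 98 = 96 + Z, so Z = 2.
A = 4 and Z = 2 is ^4_2 He — an alpha particle.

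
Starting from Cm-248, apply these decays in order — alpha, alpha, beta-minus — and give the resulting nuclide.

Np-240

Start: (A, Z) = (248, 96).
After α: (244, 94).
After α: (240, 92).
After β⁻: (240, 93).
Z = 93 is neptunium.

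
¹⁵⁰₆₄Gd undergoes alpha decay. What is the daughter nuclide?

Sm-146

Alpha decay: mass number changes by -4, atomic number by -2.
A: 150 − 4 = 146; Z: 64 − 2 = 62.
Z = 62 is samarium, so the daughter is ¹⁴⁶₆₂Sm.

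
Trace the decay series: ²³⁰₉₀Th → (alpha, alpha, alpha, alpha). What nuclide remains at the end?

Pb-214

Start: (A, Z) = (230, 90).
After α: (226, 88).
After α: (222, 86).
After α: (218, 84).
After α: (214, 82).
Z = 82 is lead.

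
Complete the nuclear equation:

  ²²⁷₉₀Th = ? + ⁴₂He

Conserve mass number: 227 = A + 4, so A = 223.
Conserve atomic number: 90 = Z + 2, so Z = 88.
Z = 88 is radium, so the species is ²²³₈₈Ra.

Ra-223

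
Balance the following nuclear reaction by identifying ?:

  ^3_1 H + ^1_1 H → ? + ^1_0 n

He-3

Conserve mass number: 3 + 1 = A + 1, so A = 3.
Conserve atomic number: 1 + 1 = Z + 0, so Z = 2.
Z = 2 is helium, so the species is ^3_2 He.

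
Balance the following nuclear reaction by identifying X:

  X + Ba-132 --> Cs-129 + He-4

Conserve mass number: A + 132 = 129 + 4, so A = 1.
Conserve atomic number: Z + 56 = 55 + 2, so Z = 1.
A = 1 and Z = 1 is H-1 — a proton.

proton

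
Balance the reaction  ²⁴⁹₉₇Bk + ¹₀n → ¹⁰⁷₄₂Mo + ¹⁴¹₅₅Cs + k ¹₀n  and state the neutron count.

2

Conserve mass number: 250 = 107 + 141 + k, so k = 250 − 248 = 2.
Check atomic number: 97 = 42 + 55 + 0 = 97. ✓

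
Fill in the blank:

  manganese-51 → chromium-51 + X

positron

Conserve mass number: 51 = 51 + A, so A = 0.
Conserve atomic number: 25 = 24 + Z, so Z = 1.
A = 0 and Z = 1 is e⁺ — a positron.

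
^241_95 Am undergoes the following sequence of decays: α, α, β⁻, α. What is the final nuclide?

Start: (A, Z) = (241, 95).
After α: (237, 93).
After α: (233, 91).
After β⁻: (233, 92).
After α: (229, 90).
Z = 90 is thorium.

Th-229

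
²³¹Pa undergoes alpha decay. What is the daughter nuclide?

Ac-227

Alpha decay: mass number changes by -4, atomic number by -2.
A: 231 − 4 = 227; Z: 91 − 2 = 89.
Z = 89 is actinium, so the daughter is ²²⁷Ac.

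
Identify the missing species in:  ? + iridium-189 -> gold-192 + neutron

Conserve mass number: A + 189 = 192 + 1, so A = 4.
Conserve atomic number: Z + 77 = 79 + 0, so Z = 2.
A = 4 and Z = 2 is helium-4 — an alpha particle.

alpha particle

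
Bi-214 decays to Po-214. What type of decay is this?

beta-minus decay

ΔA = 214 − 214 = 0; ΔZ = 84 − 83 = +1.
A is unchanged and Z rises by 1 — a neutron has become a proton (β⁻ decay).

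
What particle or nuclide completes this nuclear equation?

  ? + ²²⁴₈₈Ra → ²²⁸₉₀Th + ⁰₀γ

alpha particle

Conserve mass number: A + 224 = 228 + 0, so A = 4.
Conserve atomic number: Z + 88 = 90 + 0, so Z = 2.
A = 4 and Z = 2 is ⁴₂He — an alpha particle.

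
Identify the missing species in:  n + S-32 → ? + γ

S-33

Conserve mass number: 1 + 32 = A + 0, so A = 33.
Conserve atomic number: 0 + 16 = Z + 0, so Z = 16.
Z = 16 is sulfur, so the species is S-33.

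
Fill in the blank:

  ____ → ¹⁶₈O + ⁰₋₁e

Conserve mass number: A = 16 + 0, so A = 16.
Conserve atomic number: Z = 8 − 1, so Z = 7.
Z = 7 is nitrogen, so the species is ¹⁶₇N.

N-16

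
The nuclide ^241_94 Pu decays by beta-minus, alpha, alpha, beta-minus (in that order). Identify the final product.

U-233

Start: (A, Z) = (241, 94).
After β⁻: (241, 95).
After α: (237, 93).
After α: (233, 91).
After β⁻: (233, 92).
Z = 92 is uranium.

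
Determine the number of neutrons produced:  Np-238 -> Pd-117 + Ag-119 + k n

Conserve mass number: 238 = 117 + 119 + k, so k = 238 − 236 = 2.
Check atomic number: 93 = 46 + 47 + 0 = 93. ✓

2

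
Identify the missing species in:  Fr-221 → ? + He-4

Conserve mass number: 221 = A + 4, so A = 217.
Conserve atomic number: 87 = Z + 2, so Z = 85.
Z = 85 is astatine, so the species is At-217.

At-217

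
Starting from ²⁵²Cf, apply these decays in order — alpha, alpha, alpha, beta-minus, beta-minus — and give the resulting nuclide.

Pu-240

Start: (A, Z) = (252, 98).
After α: (248, 96).
After α: (244, 94).
After α: (240, 92).
After β⁻: (240, 93).
After β⁻: (240, 94).
Z = 94 is plutonium.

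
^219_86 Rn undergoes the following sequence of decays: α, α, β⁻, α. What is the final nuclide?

Tl-207

Start: (A, Z) = (219, 86).
After α: (215, 84).
After α: (211, 82).
After β⁻: (211, 83).
After α: (207, 81).
Z = 81 is thallium.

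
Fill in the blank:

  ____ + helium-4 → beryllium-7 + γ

He-3

Conserve mass number: A + 4 = 7 + 0, so A = 3.
Conserve atomic number: Z + 2 = 4 + 0, so Z = 2.
Z = 2 is helium, so the species is helium-3.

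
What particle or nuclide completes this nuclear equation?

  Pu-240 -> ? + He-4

Conserve mass number: 240 = A + 4, so A = 236.
Conserve atomic number: 94 = Z + 2, so Z = 92.
Z = 92 is uranium, so the species is U-236.

U-236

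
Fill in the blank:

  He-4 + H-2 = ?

Li-6

Conserve mass number: 4 + 2 = A, so A = 6.
Conserve atomic number: 2 + 1 = Z, so Z = 3.
Z = 3 is lithium, so the species is Li-6.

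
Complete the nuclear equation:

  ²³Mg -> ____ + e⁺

Conserve mass number: 23 = A + 0, so A = 23.
Conserve atomic number: 12 = Z + 1, so Z = 11.
Z = 11 is sodium, so the species is ²³Na.

Na-23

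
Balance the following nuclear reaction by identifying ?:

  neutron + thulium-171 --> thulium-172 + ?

gamma ray

Conserve mass number: 1 + 171 = 172 + A, so A = 0.
Conserve atomic number: 0 + 69 = 69 + Z, so Z = 0.
A = 0 and Z = 0 is γ — a gamma ray.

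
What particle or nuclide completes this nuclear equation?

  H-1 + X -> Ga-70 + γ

Zn-69

Conserve mass number: 1 + A = 70 + 0, so A = 69.
Conserve atomic number: 1 + Z = 31 + 0, so Z = 30.
Z = 30 is zinc, so the species is Zn-69.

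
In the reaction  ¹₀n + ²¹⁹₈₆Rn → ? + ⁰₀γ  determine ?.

Rn-220

Conserve mass number: 1 + 219 = A + 0, so A = 220.
Conserve atomic number: 0 + 86 = Z + 0, so Z = 86.
Z = 86 is radon, so the species is ²²⁰₈₆Rn.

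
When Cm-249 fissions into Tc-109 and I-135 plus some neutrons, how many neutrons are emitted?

Conserve mass number: 249 = 109 + 135 + k, so k = 249 − 244 = 5.
Check atomic number: 96 = 43 + 53 + 0 = 96. ✓

5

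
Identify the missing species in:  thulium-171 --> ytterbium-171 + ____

beta-minus particle

Conserve mass number: 171 = 171 + A, so A = 0.
Conserve atomic number: 69 = 70 + Z, so Z = -1.
A = 0 and Z = -1 is e⁻ — a beta-minus particle.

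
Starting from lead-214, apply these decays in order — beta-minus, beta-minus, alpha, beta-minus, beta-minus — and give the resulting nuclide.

Start: (A, Z) = (214, 82).
After β⁻: (214, 83).
After β⁻: (214, 84).
After α: (210, 82).
After β⁻: (210, 83).
After β⁻: (210, 84).
Z = 84 is polonium.

Po-210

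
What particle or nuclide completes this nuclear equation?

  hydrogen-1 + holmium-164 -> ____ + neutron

Er-164

Conserve mass number: 1 + 164 = A + 1, so A = 164.
Conserve atomic number: 1 + 67 = Z + 0, so Z = 68.
Z = 68 is erbium, so the species is erbium-164.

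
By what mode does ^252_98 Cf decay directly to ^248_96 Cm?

alpha decay

ΔA = 248 − 252 = -4; ΔZ = 96 − 98 = -2.
A drops by 4 and Z drops by 2 — the signature of alpha emission.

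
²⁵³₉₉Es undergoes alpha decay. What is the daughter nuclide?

Bk-249

Alpha decay: mass number changes by -4, atomic number by -2.
A: 253 − 4 = 249; Z: 99 − 2 = 97.
Z = 97 is berkelium, so the daughter is ²⁴⁹₉₇Bk.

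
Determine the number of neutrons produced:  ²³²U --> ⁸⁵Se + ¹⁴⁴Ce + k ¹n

Conserve mass number: 232 = 85 + 144 + k, so k = 232 − 229 = 3.
Check atomic number: 92 = 34 + 58 + 0 = 92. ✓

3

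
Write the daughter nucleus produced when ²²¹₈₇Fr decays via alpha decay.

Alpha decay: mass number changes by -4, atomic number by -2.
A: 221 − 4 = 217; Z: 87 − 2 = 85.
Z = 85 is astatine, so the daughter is ²¹⁷₈₅At.

At-217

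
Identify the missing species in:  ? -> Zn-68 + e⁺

Ga-68

Conserve mass number: A = 68 + 0, so A = 68.
Conserve atomic number: Z = 30 + 1, so Z = 31.
Z = 31 is gallium, so the species is Ga-68.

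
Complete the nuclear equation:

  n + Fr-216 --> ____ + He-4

Conserve mass number: 1 + 216 = A + 4, so A = 213.
Conserve atomic number: 0 + 87 = Z + 2, so Z = 85.
Z = 85 is astatine, so the species is At-213.

At-213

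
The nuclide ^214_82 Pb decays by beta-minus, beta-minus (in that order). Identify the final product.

Start: (A, Z) = (214, 82).
After β⁻: (214, 83).
After β⁻: (214, 84).
Z = 84 is polonium.

Po-214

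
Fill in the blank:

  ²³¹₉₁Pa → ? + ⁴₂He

Ac-227

Conserve mass number: 231 = A + 4, so A = 227.
Conserve atomic number: 91 = Z + 2, so Z = 89.
Z = 89 is actinium, so the species is ²²⁷₈₉Ac.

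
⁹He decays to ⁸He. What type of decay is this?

neutron emission

ΔA = 8 − 9 = -1; ΔZ = 2 − 2 = +0.
A drops by 1 with Z unchanged — a neutron was emitted.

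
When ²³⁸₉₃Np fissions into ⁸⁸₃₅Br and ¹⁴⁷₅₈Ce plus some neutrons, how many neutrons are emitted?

3

Conserve mass number: 238 = 88 + 147 + k, so k = 238 − 235 = 3.
Check atomic number: 93 = 35 + 58 + 0 = 93. ✓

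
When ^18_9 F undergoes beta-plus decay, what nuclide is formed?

Beta-plus decay: mass number changes by +0, atomic number by -1.
A: 18 = 18; Z: 9 − 1 = 8.
Z = 8 is oxygen, so the daughter is ^18_8 O.

O-18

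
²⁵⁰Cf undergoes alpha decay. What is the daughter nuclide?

Alpha decay: mass number changes by -4, atomic number by -2.
A: 250 − 4 = 246; Z: 98 − 2 = 96.
Z = 96 is curium, so the daughter is ²⁴⁶Cm.

Cm-246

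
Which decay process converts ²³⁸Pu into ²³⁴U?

alpha decay

ΔA = 234 − 238 = -4; ΔZ = 92 − 94 = -2.
A drops by 4 and Z drops by 2 — the signature of alpha emission.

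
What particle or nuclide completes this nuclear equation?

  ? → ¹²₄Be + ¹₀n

Conserve mass number: A = 12 + 1, so A = 13.
Conserve atomic number: Z = 4 + 0, so Z = 4.
Z = 4 is beryllium, so the species is ¹³₄Be.

Be-13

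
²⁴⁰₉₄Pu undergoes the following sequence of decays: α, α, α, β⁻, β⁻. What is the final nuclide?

Start: (A, Z) = (240, 94).
After α: (236, 92).
After α: (232, 90).
After α: (228, 88).
After β⁻: (228, 89).
After β⁻: (228, 90).
Z = 90 is thorium.

Th-228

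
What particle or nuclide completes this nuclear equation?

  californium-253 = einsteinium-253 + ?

Conserve mass number: 253 = 253 + A, so A = 0.
Conserve atomic number: 98 = 99 + Z, so Z = -1.
A = 0 and Z = -1 is e⁻ — a beta-minus particle.

beta-minus particle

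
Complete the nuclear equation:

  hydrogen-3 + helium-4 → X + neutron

Conserve mass number: 3 + 4 = A + 1, so A = 6.
Conserve atomic number: 1 + 2 = Z + 0, so Z = 3.
Z = 3 is lithium, so the species is lithium-6.

Li-6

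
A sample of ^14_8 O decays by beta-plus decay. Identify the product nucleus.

N-14

Beta-plus decay: mass number changes by +0, atomic number by -1.
A: 14 = 14; Z: 8 − 1 = 7.
Z = 7 is nitrogen, so the daughter is ^14_7 N.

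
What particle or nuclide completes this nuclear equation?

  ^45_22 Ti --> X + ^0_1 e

Sc-45

Conserve mass number: 45 = A + 0, so A = 45.
Conserve atomic number: 22 = Z + 1, so Z = 21.
Z = 21 is scandium, so the species is ^45_21 Sc.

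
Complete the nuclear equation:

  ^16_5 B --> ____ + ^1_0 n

B-15

Conserve mass number: 16 = A + 1, so A = 15.
Conserve atomic number: 5 = Z + 0, so Z = 5.
Z = 5 is boron, so the species is ^15_5 B.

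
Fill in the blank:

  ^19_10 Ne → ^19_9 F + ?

positron

Conserve mass number: 19 = 19 + A, so A = 0.
Conserve atomic number: 10 = 9 + Z, so Z = 1.
A = 0 and Z = 1 is ^0_1 e — a positron.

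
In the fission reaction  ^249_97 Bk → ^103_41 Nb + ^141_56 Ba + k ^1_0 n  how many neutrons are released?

5

Conserve mass number: 249 = 103 + 141 + k, so k = 249 − 244 = 5.
Check atomic number: 97 = 41 + 56 + 0 = 97. ✓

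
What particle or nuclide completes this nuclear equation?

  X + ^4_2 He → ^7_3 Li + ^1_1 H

alpha particle

Conserve mass number: A + 4 = 7 + 1, so A = 4.
Conserve atomic number: Z + 2 = 3 + 1, so Z = 2.
A = 4 and Z = 2 is ^4_2 He — an alpha particle.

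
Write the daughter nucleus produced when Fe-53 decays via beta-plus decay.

Beta-plus decay: mass number changes by +0, atomic number by -1.
A: 53 = 53; Z: 26 − 1 = 25.
Z = 25 is manganese, so the daughter is Mn-53.

Mn-53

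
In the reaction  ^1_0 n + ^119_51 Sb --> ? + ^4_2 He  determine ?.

In-116

Conserve mass number: 1 + 119 = A + 4, so A = 116.
Conserve atomic number: 0 + 51 = Z + 2, so Z = 49.
Z = 49 is indium, so the species is ^116_49 In.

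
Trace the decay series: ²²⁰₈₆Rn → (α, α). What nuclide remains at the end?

Start: (A, Z) = (220, 86).
After α: (216, 84).
After α: (212, 82).
Z = 82 is lead.

Pb-212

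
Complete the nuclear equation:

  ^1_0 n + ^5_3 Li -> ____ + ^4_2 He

Conserve mass number: 1 + 5 = A + 4, so A = 2.
Conserve atomic number: 0 + 3 = Z + 2, so Z = 1.
A = 2 and Z = 1 is ^2_1 H — a deuteron.

H-2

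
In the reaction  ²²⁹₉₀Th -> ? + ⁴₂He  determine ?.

Ra-225

Conserve mass number: 229 = A + 4, so A = 225.
Conserve atomic number: 90 = Z + 2, so Z = 88.
Z = 88 is radium, so the species is ²²⁵₈₈Ra.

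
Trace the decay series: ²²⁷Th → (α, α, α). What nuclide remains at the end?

Start: (A, Z) = (227, 90).
After α: (223, 88).
After α: (219, 86).
After α: (215, 84).
Z = 84 is polonium.

Po-215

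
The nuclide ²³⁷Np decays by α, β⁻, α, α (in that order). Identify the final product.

Start: (A, Z) = (237, 93).
After α: (233, 91).
After β⁻: (233, 92).
After α: (229, 90).
After α: (225, 88).
Z = 88 is radium.

Ra-225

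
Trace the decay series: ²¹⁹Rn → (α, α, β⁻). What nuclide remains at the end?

Start: (A, Z) = (219, 86).
After α: (215, 84).
After α: (211, 82).
After β⁻: (211, 83).
Z = 83 is bismuth.

Bi-211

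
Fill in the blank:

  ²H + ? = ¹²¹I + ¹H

Conserve mass number: 2 + A = 121 + 1, so A = 120.
Conserve atomic number: 1 + Z = 53 + 1, so Z = 53.
Z = 53 is iodine, so the species is ¹²⁰I.

I-120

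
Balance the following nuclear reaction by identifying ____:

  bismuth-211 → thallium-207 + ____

alpha particle

Conserve mass number: 211 = 207 + A, so A = 4.
Conserve atomic number: 83 = 81 + Z, so Z = 2.
A = 4 and Z = 2 is helium-4 — an alpha particle.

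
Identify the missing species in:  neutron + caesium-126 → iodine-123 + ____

alpha particle

Conserve mass number: 1 + 126 = 123 + A, so A = 4.
Conserve atomic number: 0 + 55 = 53 + Z, so Z = 2.
A = 4 and Z = 2 is helium-4 — an alpha particle.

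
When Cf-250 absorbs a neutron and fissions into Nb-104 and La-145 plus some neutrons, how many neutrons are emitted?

2

Conserve mass number: 251 = 104 + 145 + k, so k = 251 − 249 = 2.
Check atomic number: 98 = 41 + 57 + 0 = 98. ✓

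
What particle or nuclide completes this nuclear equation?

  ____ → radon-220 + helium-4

Conserve mass number: A = 220 + 4, so A = 224.
Conserve atomic number: Z = 86 + 2, so Z = 88.
Z = 88 is radium, so the species is radium-224.

Ra-224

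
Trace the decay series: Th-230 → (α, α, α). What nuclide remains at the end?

Start: (A, Z) = (230, 90).
After α: (226, 88).
After α: (222, 86).
After α: (218, 84).
Z = 84 is polonium.

Po-218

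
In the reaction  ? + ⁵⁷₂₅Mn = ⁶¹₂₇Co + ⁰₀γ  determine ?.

Conserve mass number: A + 57 = 61 + 0, so A = 4.
Conserve atomic number: Z + 25 = 27 + 0, so Z = 2.
A = 4 and Z = 2 is ⁴₂He — an alpha particle.

alpha particle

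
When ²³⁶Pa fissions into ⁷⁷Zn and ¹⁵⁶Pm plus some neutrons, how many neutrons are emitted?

Conserve mass number: 236 = 77 + 156 + k, so k = 236 − 233 = 3.
Check atomic number: 91 = 30 + 61 + 0 = 91. ✓

3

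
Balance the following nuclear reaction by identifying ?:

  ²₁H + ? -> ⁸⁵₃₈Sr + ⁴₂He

Conserve mass number: 2 + A = 85 + 4, so A = 87.
Conserve atomic number: 1 + Z = 38 + 2, so Z = 39.
Z = 39 is yttrium, so the species is ⁸⁷₃₉Y.

Y-87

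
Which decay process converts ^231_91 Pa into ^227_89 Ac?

alpha decay

ΔA = 227 − 231 = -4; ΔZ = 89 − 91 = -2.
A drops by 4 and Z drops by 2 — the signature of alpha emission.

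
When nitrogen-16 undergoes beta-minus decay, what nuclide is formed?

O-16

Beta-minus decay: mass number changes by +0, atomic number by +1.
A: 16 = 16; Z: 7 + 1 = 8.
Z = 8 is oxygen, so the daughter is oxygen-16.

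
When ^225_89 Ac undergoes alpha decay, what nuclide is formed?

Fr-221

Alpha decay: mass number changes by -4, atomic number by -2.
A: 225 − 4 = 221; Z: 89 − 2 = 87.
Z = 87 is francium, so the daughter is ^221_87 Fr.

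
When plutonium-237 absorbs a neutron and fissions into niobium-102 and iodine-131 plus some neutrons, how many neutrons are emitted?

Conserve mass number: 238 = 102 + 131 + k, so k = 238 − 233 = 5.
Check atomic number: 94 = 41 + 53 + 0 = 94. ✓

5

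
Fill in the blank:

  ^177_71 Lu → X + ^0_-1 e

Hf-177

Conserve mass number: 177 = A + 0, so A = 177.
Conserve atomic number: 71 = Z − 1, so Z = 72.
Z = 72 is hafnium, so the species is ^177_72 Hf.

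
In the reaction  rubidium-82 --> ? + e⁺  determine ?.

Conserve mass number: 82 = A + 0, so A = 82.
Conserve atomic number: 37 = Z + 1, so Z = 36.
Z = 36 is krypton, so the species is krypton-82.

Kr-82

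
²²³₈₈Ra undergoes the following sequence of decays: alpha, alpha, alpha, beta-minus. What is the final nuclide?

Start: (A, Z) = (223, 88).
After α: (219, 86).
After α: (215, 84).
After α: (211, 82).
After β⁻: (211, 83).
Z = 83 is bismuth.

Bi-211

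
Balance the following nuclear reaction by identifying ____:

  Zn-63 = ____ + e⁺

Cu-63

Conserve mass number: 63 = A + 0, so A = 63.
Conserve atomic number: 30 = Z + 1, so Z = 29.
Z = 29 is copper, so the species is Cu-63.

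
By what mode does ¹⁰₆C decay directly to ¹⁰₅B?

ΔA = 10 − 10 = 0; ΔZ = 5 − 6 = -1.
A is unchanged and Z drops by 1 — a proton has become a neutron (β⁺ emission or electron capture).

beta-plus decay or electron capture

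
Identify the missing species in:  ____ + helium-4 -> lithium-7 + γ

triton

Conserve mass number: A + 4 = 7 + 0, so A = 3.
Conserve atomic number: Z + 2 = 3 + 0, so Z = 1.
A = 3 and Z = 1 is hydrogen-3 — a triton.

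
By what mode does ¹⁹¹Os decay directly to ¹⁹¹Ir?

beta-minus decay

ΔA = 191 − 191 = 0; ΔZ = 77 − 76 = +1.
A is unchanged and Z rises by 1 — a neutron has become a proton (β⁻ decay).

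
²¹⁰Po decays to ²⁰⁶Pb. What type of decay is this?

alpha decay

ΔA = 206 − 210 = -4; ΔZ = 82 − 84 = -2.
A drops by 4 and Z drops by 2 — the signature of alpha emission.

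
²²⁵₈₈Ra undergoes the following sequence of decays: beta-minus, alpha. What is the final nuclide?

Fr-221

Start: (A, Z) = (225, 88).
After β⁻: (225, 89).
After α: (221, 87).
Z = 87 is francium.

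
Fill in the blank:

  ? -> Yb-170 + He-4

Hf-174

Conserve mass number: A = 170 + 4, so A = 174.
Conserve atomic number: Z = 70 + 2, so Z = 72.
Z = 72 is hafnium, so the species is Hf-174.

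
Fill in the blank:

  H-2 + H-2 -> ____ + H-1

Conserve mass number: 2 + 2 = A + 1, so A = 3.
Conserve atomic number: 1 + 1 = Z + 1, so Z = 1.
A = 3 and Z = 1 is H-3 — a triton.

H-3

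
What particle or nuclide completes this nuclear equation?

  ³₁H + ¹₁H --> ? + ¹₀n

He-3

Conserve mass number: 3 + 1 = A + 1, so A = 3.
Conserve atomic number: 1 + 1 = Z + 0, so Z = 2.
Z = 2 is helium, so the species is ³₂He.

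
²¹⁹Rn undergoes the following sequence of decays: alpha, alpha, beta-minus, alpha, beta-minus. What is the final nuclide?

Start: (A, Z) = (219, 86).
After α: (215, 84).
After α: (211, 82).
After β⁻: (211, 83).
After α: (207, 81).
After β⁻: (207, 82).
Z = 82 is lead.

Pb-207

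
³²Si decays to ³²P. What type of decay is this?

beta-minus decay

ΔA = 32 − 32 = 0; ΔZ = 15 − 14 = +1.
A is unchanged and Z rises by 1 — a neutron has become a proton (β⁻ decay).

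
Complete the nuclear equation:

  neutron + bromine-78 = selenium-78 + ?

proton

Conserve mass number: 1 + 78 = 78 + A, so A = 1.
Conserve atomic number: 0 + 35 = 34 + Z, so Z = 1.
A = 1 and Z = 1 is hydrogen-1 — a proton.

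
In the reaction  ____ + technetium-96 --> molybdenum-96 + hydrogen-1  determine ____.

neutron

Conserve mass number: A + 96 = 96 + 1, so A = 1.
Conserve atomic number: Z + 43 = 42 + 1, so Z = 0.
A = 1 and Z = 0 is neutron — a neutron.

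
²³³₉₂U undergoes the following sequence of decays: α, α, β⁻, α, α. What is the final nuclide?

Start: (A, Z) = (233, 92).
After α: (229, 90).
After α: (225, 88).
After β⁻: (225, 89).
After α: (221, 87).
After α: (217, 85).
Z = 85 is astatine.

At-217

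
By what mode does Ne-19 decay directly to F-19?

ΔA = 19 − 19 = 0; ΔZ = 9 − 10 = -1.
A is unchanged and Z drops by 1 — a proton has become a neutron (β⁺ emission or electron capture).

beta-plus decay or electron capture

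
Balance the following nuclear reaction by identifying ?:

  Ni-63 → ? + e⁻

Cu-63

Conserve mass number: 63 = A + 0, so A = 63.
Conserve atomic number: 28 = Z − 1, so Z = 29.
Z = 29 is copper, so the species is Cu-63.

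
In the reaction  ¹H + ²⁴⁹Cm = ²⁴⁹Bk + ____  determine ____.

Conserve mass number: 1 + 249 = 249 + A, so A = 1.
Conserve atomic number: 1 + 96 = 97 + Z, so Z = 0.
A = 1 and Z = 0 is ¹n — a neutron.

neutron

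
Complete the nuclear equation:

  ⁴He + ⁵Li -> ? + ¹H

Be-8

Conserve mass number: 4 + 5 = A + 1, so A = 8.
Conserve atomic number: 2 + 3 = Z + 1, so Z = 4.
Z = 4 is beryllium, so the species is ⁸Be.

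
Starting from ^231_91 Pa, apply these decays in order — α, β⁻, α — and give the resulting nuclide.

Start: (A, Z) = (231, 91).
After α: (227, 89).
After β⁻: (227, 90).
After α: (223, 88).
Z = 88 is radium.

Ra-223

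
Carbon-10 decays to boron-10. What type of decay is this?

beta-plus decay or electron capture

ΔA = 10 − 10 = 0; ΔZ = 5 − 6 = -1.
A is unchanged and Z drops by 1 — a proton has become a neutron (β⁺ emission or electron capture).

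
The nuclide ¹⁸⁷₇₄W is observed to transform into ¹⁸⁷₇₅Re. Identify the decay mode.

beta-minus decay

ΔA = 187 − 187 = 0; ΔZ = 75 − 74 = +1.
A is unchanged and Z rises by 1 — a neutron has become a proton (β⁻ decay).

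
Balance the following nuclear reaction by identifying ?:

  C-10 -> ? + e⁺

Conserve mass number: 10 = A + 0, so A = 10.
Conserve atomic number: 6 = Z + 1, so Z = 5.
Z = 5 is boron, so the species is B-10.

B-10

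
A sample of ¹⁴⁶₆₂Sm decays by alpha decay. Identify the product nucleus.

Alpha decay: mass number changes by -4, atomic number by -2.
A: 146 − 4 = 142; Z: 62 − 2 = 60.
Z = 60 is neodymium, so the daughter is ¹⁴²₆₀Nd.

Nd-142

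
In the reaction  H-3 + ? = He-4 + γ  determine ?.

Conserve mass number: 3 + A = 4 + 0, so A = 1.
Conserve atomic number: 1 + Z = 2 + 0, so Z = 1.
A = 1 and Z = 1 is H-1 — a proton.

proton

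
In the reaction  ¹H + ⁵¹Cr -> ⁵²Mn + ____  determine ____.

gamma ray

Conserve mass number: 1 + 51 = 52 + A, so A = 0.
Conserve atomic number: 1 + 24 = 25 + Z, so Z = 0.
A = 0 and Z = 0 is γ — a gamma ray.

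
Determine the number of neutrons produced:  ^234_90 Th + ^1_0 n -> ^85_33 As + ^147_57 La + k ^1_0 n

3

Conserve mass number: 235 = 85 + 147 + k, so k = 235 − 232 = 3.
Check atomic number: 90 = 33 + 57 + 0 = 90. ✓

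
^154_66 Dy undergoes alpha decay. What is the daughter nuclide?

Gd-150

Alpha decay: mass number changes by -4, atomic number by -2.
A: 154 − 4 = 150; Z: 66 − 2 = 64.
Z = 64 is gadolinium, so the daughter is ^150_64 Gd.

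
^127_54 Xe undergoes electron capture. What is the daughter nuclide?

Electron capture: mass number changes by +0, atomic number by -1.
A: 127 = 127; Z: 54 − 1 = 53.
Z = 53 is iodine, so the daughter is ^127_53 I.

I-127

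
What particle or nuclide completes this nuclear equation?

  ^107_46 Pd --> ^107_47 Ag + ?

beta-minus particle

Conserve mass number: 107 = 107 + A, so A = 0.
Conserve atomic number: 46 = 47 + Z, so Z = -1.
A = 0 and Z = -1 is ^0_-1 e — a beta-minus particle.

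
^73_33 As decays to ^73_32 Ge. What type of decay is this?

ΔA = 73 − 73 = 0; ΔZ = 32 − 33 = -1.
A is unchanged and Z drops by 1 — a proton has become a neutron (β⁺ emission or electron capture).

beta-plus decay or electron capture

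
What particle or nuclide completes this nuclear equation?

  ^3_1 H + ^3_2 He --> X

Conserve mass number: 3 + 3 = A, so A = 6.
Conserve atomic number: 1 + 2 = Z, so Z = 3.
Z = 3 is lithium, so the species is ^6_3 Li.

Li-6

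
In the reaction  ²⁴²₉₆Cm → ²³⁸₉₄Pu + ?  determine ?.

Conserve mass number: 242 = 238 + A, so A = 4.
Conserve atomic number: 96 = 94 + Z, so Z = 2.
A = 4 and Z = 2 is ⁴₂He — an alpha particle.

alpha particle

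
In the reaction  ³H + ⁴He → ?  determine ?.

Li-7

Conserve mass number: 3 + 4 = A, so A = 7.
Conserve atomic number: 1 + 2 = Z, so Z = 3.
Z = 3 is lithium, so the species is ⁷Li.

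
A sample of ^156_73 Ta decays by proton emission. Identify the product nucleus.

Hf-155

Proton emission: mass number changes by -1, atomic number by -1.
A: 156 − 1 = 155; Z: 73 − 1 = 72.
Z = 72 is hafnium, so the daughter is ^155_72 Hf.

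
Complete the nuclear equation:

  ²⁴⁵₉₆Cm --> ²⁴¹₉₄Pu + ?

Conserve mass number: 245 = 241 + A, so A = 4.
Conserve atomic number: 96 = 94 + Z, so Z = 2.
A = 4 and Z = 2 is ⁴₂He — an alpha particle.

alpha particle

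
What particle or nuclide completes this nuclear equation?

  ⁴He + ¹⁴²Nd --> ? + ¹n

Sm-145

Conserve mass number: 4 + 142 = A + 1, so A = 145.
Conserve atomic number: 2 + 60 = Z + 0, so Z = 62.
Z = 62 is samarium, so the species is ¹⁴⁵Sm.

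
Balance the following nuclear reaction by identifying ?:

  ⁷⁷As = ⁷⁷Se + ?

beta-minus particle

Conserve mass number: 77 = 77 + A, so A = 0.
Conserve atomic number: 33 = 34 + Z, so Z = -1.
A = 0 and Z = -1 is e⁻ — a beta-minus particle.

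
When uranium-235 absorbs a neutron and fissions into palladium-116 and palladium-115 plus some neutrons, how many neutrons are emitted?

5

Conserve mass number: 236 = 116 + 115 + k, so k = 236 − 231 = 5.
Check atomic number: 92 = 46 + 46 + 0 = 92. ✓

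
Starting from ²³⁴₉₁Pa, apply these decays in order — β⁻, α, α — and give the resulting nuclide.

Start: (A, Z) = (234, 91).
After β⁻: (234, 92).
After α: (230, 90).
After α: (226, 88).
Z = 88 is radium.

Ra-226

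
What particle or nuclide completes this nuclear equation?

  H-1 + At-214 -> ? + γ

Conserve mass number: 1 + 214 = A + 0, so A = 215.
Conserve atomic number: 1 + 85 = Z + 0, so Z = 86.
Z = 86 is radon, so the species is Rn-215.

Rn-215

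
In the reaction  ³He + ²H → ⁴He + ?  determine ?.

proton

Conserve mass number: 3 + 2 = 4 + A, so A = 1.
Conserve atomic number: 2 + 1 = 2 + Z, so Z = 1.
A = 1 and Z = 1 is ¹H — a proton.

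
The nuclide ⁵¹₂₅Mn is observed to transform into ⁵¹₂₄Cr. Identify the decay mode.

beta-plus decay or electron capture

ΔA = 51 − 51 = 0; ΔZ = 24 − 25 = -1.
A is unchanged and Z drops by 1 — a proton has become a neutron (β⁺ emission or electron capture).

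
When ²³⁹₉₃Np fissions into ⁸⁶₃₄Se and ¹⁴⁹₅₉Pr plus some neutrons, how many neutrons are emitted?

4

Conserve mass number: 239 = 86 + 149 + k, so k = 239 − 235 = 4.
Check atomic number: 93 = 34 + 59 + 0 = 93. ✓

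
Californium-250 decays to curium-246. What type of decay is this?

alpha decay

ΔA = 246 − 250 = -4; ΔZ = 96 − 98 = -2.
A drops by 4 and Z drops by 2 — the signature of alpha emission.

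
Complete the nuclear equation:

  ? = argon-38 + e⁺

Conserve mass number: A = 38 + 0, so A = 38.
Conserve atomic number: Z = 18 + 1, so Z = 19.
Z = 19 is potassium, so the species is potassium-38.

K-38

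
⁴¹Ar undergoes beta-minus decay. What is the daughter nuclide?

Beta-minus decay: mass number changes by +0, atomic number by +1.
A: 41 = 41; Z: 18 + 1 = 19.
Z = 19 is potassium, so the daughter is ⁴¹K.

K-41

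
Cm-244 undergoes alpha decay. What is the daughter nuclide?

Pu-240

Alpha decay: mass number changes by -4, atomic number by -2.
A: 244 − 4 = 240; Z: 96 − 2 = 94.
Z = 94 is plutonium, so the daughter is Pu-240.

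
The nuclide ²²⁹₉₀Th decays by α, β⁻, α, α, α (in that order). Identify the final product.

Start: (A, Z) = (229, 90).
After α: (225, 88).
After β⁻: (225, 89).
After α: (221, 87).
After α: (217, 85).
After α: (213, 83).
Z = 83 is bismuth.

Bi-213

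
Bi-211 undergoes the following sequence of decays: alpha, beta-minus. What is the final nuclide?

Start: (A, Z) = (211, 83).
After α: (207, 81).
After β⁻: (207, 82).
Z = 82 is lead.

Pb-207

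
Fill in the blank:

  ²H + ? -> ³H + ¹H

deuteron

Conserve mass number: 2 + A = 3 + 1, so A = 2.
Conserve atomic number: 1 + Z = 1 + 1, so Z = 1.
A = 2 and Z = 1 is ²H — a deuteron.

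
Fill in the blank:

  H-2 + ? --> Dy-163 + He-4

Ho-165

Conserve mass number: 2 + A = 163 + 4, so A = 165.
Conserve atomic number: 1 + Z = 66 + 2, so Z = 67.
Z = 67 is holmium, so the species is Ho-165.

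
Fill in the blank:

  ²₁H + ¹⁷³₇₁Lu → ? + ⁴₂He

Conserve mass number: 2 + 173 = A + 4, so A = 171.
Conserve atomic number: 1 + 71 = Z + 2, so Z = 70.
Z = 70 is ytterbium, so the species is ¹⁷¹₇₀Yb.

Yb-171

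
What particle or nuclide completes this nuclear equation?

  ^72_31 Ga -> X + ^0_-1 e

Ge-72

Conserve mass number: 72 = A + 0, so A = 72.
Conserve atomic number: 31 = Z − 1, so Z = 32.
Z = 32 is germanium, so the species is ^72_32 Ge.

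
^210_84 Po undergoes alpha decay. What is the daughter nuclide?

Pb-206

Alpha decay: mass number changes by -4, atomic number by -2.
A: 210 − 4 = 206; Z: 84 − 2 = 82.
Z = 82 is lead, so the daughter is ^206_82 Pb.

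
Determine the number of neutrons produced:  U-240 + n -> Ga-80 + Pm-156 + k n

Conserve mass number: 241 = 80 + 156 + k, so k = 241 − 236 = 5.
Check atomic number: 92 = 31 + 61 + 0 = 92. ✓

5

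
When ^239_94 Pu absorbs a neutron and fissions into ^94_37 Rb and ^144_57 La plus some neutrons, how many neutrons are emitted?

Conserve mass number: 240 = 94 + 144 + k, so k = 240 − 238 = 2.
Check atomic number: 94 = 37 + 57 + 0 = 94. ✓

2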